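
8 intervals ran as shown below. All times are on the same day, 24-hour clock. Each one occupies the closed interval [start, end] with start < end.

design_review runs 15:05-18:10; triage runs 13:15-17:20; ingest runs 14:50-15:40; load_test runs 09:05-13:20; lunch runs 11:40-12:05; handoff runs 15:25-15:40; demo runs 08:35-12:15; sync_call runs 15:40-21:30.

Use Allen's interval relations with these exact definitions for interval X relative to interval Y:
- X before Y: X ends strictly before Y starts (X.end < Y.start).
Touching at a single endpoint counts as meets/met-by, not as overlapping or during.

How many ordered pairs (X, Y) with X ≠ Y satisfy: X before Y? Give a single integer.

Checking all 56 ordered pairs for relation 'before'; matching pairs in alphabetical order:
(demo, design_review): demo before design_review ✓
(demo, handoff): demo before handoff ✓
(demo, ingest): demo before ingest ✓
(demo, sync_call): demo before sync_call ✓
(demo, triage): demo before triage ✓
(load_test, design_review): load_test before design_review ✓
(load_test, handoff): load_test before handoff ✓
(load_test, ingest): load_test before ingest ✓
(load_test, sync_call): load_test before sync_call ✓
(lunch, design_review): lunch before design_review ✓
(lunch, handoff): lunch before handoff ✓
(lunch, ingest): lunch before ingest ✓
(lunch, sync_call): lunch before sync_call ✓
(lunch, triage): lunch before triage ✓
Count: 14.

14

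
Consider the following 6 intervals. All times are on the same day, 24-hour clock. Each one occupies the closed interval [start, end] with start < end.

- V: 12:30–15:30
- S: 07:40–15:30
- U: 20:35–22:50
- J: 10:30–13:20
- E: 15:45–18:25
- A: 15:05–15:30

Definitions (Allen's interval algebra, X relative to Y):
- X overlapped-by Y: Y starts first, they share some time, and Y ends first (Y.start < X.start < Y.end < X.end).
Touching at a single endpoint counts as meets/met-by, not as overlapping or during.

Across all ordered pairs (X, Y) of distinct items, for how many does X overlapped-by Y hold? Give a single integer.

1

Checking all 30 ordered pairs for relation 'overlapped-by'; matching pairs in alphabetical order:
(V, J): V overlapped-by J ✓
Count: 1.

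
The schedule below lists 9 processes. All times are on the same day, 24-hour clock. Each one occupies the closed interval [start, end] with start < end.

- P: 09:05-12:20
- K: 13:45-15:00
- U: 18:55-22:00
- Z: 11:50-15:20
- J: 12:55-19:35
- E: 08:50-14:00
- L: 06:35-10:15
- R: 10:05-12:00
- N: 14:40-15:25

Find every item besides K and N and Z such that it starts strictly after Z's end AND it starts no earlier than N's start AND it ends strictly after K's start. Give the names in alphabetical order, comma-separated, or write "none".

U

Conditions: its start is strictly after Z's end (X.start > 15:20) AND its start is no earlier than N's start (X.start >= 14:40) AND its end is strictly after K's start (X.end > 13:45).
E: start 08:50 > 15:20? ✗; start 08:50 >= 14:40? ✗; end 14:00 > 13:45? ✓ → no.
J: start 12:55 > 15:20? ✗; start 12:55 >= 14:40? ✗; end 19:35 > 13:45? ✓ → no.
L: start 06:35 > 15:20? ✗; start 06:35 >= 14:40? ✗; end 10:15 > 13:45? ✗ → no.
P: start 09:05 > 15:20? ✗; start 09:05 >= 14:40? ✗; end 12:20 > 13:45? ✗ → no.
R: start 10:05 > 15:20? ✗; start 10:05 >= 14:40? ✗; end 12:00 > 13:45? ✗ → no.
U: start 18:55 > 15:20? ✓; start 18:55 >= 14:40? ✓; end 22:00 > 13:45? ✓ → yes.
Result: U.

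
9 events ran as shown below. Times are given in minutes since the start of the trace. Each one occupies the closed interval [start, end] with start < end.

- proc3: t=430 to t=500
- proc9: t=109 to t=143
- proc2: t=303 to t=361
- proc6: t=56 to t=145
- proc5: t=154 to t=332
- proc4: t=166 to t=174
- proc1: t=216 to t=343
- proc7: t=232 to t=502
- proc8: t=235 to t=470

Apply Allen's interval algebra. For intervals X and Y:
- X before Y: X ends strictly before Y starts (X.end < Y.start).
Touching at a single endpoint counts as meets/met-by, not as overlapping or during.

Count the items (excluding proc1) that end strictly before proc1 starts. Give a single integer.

Target proc1 = [t=216, t=343].
proc2 [t=303, t=361] → overlapped-by → no.
proc3 [t=430, t=500] → after → no.
proc4 [t=166, t=174] → before → counts.
proc5 [t=154, t=332] → overlaps → no.
proc6 [t=56, t=145] → before → counts.
proc7 [t=232, t=502] → overlapped-by → no.
proc8 [t=235, t=470] → overlapped-by → no.
proc9 [t=109, t=143] → before → counts.
Total: 3.

3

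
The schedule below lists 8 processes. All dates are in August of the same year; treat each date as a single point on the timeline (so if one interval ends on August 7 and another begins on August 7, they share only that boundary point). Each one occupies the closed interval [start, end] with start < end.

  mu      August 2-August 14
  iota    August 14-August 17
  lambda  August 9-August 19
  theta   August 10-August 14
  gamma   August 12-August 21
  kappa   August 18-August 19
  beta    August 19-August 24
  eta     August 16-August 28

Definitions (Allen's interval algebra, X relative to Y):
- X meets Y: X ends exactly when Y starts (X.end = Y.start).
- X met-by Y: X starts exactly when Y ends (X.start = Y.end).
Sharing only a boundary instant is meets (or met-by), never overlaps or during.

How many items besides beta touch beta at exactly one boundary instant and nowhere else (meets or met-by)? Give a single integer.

Target beta = [August 19, August 24].
eta [August 16, August 28] → contains → no.
gamma [August 12, August 21] → overlaps → no.
iota [August 14, August 17] → before → no.
kappa [August 18, August 19] → meets → counts.
lambda [August 9, August 19] → meets → counts.
mu [August 2, August 14] → before → no.
theta [August 10, August 14] → before → no.
Total: 2.

2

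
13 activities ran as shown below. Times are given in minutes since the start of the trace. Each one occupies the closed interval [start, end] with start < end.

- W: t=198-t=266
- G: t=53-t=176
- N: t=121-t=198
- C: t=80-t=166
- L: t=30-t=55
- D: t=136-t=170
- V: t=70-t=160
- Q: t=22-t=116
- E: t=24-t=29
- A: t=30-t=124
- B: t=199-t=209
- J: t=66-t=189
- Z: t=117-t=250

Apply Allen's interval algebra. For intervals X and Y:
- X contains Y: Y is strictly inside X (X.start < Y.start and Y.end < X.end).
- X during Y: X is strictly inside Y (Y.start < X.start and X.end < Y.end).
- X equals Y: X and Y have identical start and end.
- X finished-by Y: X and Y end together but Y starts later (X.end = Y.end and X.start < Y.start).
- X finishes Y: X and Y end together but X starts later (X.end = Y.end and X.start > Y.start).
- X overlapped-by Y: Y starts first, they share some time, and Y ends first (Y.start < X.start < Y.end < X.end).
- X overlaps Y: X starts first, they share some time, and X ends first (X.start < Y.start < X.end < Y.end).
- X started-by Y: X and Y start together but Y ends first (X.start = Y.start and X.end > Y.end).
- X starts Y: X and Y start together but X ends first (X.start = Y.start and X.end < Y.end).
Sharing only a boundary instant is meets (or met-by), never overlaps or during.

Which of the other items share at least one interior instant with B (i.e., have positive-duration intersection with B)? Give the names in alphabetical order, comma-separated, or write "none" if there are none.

W, Z

Target B = [t=199, t=209].
A [t=30, t=124] → before → no.
C [t=80, t=166] → before → no.
D [t=136, t=170] → before → no.
E [t=24, t=29] → before → no.
G [t=53, t=176] → before → no.
J [t=66, t=189] → before → no.
L [t=30, t=55] → before → no.
N [t=121, t=198] → before → no.
Q [t=22, t=116] → before → no.
V [t=70, t=160] → before → no.
W [t=198, t=266] → contains → yes.
Z [t=117, t=250] → contains → yes.
Result: W, Z.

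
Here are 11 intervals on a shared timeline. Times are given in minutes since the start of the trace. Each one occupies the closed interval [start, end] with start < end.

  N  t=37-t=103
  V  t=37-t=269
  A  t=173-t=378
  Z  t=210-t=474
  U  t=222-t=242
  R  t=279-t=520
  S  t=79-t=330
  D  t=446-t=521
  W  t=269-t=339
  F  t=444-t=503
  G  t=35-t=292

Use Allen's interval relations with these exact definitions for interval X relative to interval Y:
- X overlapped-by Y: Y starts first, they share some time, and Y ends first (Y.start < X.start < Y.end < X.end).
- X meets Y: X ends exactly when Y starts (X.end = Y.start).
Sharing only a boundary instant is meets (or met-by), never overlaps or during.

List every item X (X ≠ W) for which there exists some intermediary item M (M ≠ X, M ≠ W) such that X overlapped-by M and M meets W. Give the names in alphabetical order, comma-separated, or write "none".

Target W = [t=269, t=339].
Intermediaries M with M meets W: V.
Via V — items with X overlapped-by V: A, S, Z.
Union: A, S, Z.

A, S, Z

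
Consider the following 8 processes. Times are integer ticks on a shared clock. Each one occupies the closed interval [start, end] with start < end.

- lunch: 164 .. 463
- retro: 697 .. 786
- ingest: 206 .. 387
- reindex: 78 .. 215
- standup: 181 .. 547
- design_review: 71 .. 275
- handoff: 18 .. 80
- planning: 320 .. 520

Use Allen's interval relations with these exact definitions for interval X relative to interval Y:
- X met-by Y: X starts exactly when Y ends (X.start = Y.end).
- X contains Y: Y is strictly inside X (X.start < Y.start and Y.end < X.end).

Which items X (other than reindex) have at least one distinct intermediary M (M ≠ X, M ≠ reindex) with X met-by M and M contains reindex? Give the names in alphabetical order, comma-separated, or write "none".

Target reindex = [78, 215].
Intermediaries M with M contains reindex: design_review.
Via design_review — items with X met-by design_review: none.
Union: none.

none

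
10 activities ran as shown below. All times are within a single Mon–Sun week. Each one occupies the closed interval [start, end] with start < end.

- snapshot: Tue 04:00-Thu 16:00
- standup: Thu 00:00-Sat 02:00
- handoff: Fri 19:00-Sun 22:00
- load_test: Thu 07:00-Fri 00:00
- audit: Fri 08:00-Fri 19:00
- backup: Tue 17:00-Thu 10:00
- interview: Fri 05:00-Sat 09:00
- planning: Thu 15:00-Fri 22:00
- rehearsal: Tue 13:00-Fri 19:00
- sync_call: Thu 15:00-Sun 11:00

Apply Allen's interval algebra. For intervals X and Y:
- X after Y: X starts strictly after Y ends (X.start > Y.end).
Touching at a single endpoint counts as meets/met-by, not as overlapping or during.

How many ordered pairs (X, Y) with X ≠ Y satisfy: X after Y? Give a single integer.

Checking all 90 ordered pairs for relation 'after'; matching pairs in alphabetical order:
(audit, backup): audit after backup ✓
(audit, load_test): audit after load_test ✓
(audit, snapshot): audit after snapshot ✓
(handoff, backup): handoff after backup ✓
(handoff, load_test): handoff after load_test ✓
(handoff, snapshot): handoff after snapshot ✓
(interview, backup): interview after backup ✓
(interview, load_test): interview after load_test ✓
(interview, snapshot): interview after snapshot ✓
(planning, backup): planning after backup ✓
(sync_call, backup): sync_call after backup ✓
Count: 11.

11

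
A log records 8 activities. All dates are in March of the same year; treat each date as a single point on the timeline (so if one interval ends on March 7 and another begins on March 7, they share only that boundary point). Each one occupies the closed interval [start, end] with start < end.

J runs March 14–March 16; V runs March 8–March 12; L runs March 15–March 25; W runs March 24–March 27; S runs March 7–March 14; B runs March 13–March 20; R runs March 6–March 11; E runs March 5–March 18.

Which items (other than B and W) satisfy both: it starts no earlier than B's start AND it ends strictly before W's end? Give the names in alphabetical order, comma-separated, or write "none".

Conditions: its start is no earlier than B's start (X.start >= March 13) AND its end is strictly before W's end (X.end < March 27).
E: start March 5 >= March 13? ✗; end March 18 < March 27? ✓ → no.
J: start March 14 >= March 13? ✓; end March 16 < March 27? ✓ → yes.
L: start March 15 >= March 13? ✓; end March 25 < March 27? ✓ → yes.
R: start March 6 >= March 13? ✗; end March 11 < March 27? ✓ → no.
S: start March 7 >= March 13? ✗; end March 14 < March 27? ✓ → no.
V: start March 8 >= March 13? ✗; end March 12 < March 27? ✓ → no.
Result: J, L.

J, L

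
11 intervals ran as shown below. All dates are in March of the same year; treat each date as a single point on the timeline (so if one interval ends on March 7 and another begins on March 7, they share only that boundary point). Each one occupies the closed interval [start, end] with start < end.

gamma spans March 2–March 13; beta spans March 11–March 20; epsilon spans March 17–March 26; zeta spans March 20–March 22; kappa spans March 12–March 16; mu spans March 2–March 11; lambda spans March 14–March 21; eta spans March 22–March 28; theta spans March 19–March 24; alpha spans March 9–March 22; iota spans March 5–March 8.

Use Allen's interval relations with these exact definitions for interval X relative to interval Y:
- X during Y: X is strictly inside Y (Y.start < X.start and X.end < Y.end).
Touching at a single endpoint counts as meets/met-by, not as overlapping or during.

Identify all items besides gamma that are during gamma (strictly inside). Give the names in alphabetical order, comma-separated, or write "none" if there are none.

Target gamma = [March 2, March 13].
alpha [March 9, March 22] → overlapped-by → no.
beta [March 11, March 20] → overlapped-by → no.
epsilon [March 17, March 26] → after → no.
eta [March 22, March 28] → after → no.
iota [March 5, March 8] → during → yes.
kappa [March 12, March 16] → overlapped-by → no.
lambda [March 14, March 21] → after → no.
mu [March 2, March 11] → starts → no.
theta [March 19, March 24] → after → no.
zeta [March 20, March 22] → after → no.
Result: iota.

iota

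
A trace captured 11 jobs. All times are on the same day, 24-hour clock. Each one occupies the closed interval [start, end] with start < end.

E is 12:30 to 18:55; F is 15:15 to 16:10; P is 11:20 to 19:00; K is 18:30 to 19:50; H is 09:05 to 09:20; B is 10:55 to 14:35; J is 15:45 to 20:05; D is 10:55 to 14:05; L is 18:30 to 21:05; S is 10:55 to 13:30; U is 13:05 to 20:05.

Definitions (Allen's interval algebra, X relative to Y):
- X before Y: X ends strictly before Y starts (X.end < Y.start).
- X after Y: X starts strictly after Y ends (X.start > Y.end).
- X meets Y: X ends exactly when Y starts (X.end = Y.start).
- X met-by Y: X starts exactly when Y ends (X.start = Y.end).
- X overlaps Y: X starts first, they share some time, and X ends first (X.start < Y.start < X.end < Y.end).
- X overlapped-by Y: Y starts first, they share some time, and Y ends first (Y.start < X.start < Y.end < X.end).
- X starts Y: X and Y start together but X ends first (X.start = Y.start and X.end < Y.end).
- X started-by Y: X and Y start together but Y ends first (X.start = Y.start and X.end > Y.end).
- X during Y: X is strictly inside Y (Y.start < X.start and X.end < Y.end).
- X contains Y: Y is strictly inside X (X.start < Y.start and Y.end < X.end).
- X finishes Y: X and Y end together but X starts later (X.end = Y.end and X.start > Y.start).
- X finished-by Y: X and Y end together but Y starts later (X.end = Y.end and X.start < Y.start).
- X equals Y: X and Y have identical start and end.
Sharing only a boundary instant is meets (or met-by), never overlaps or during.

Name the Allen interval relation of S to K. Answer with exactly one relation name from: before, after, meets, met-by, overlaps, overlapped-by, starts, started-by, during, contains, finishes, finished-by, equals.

before

S = [10:55, 13:30]; K = [18:30, 19:50].
Compare endpoints: S.start < K.start, S.start < K.end, S.end < K.start, S.end < K.end.
That pattern is 'before'.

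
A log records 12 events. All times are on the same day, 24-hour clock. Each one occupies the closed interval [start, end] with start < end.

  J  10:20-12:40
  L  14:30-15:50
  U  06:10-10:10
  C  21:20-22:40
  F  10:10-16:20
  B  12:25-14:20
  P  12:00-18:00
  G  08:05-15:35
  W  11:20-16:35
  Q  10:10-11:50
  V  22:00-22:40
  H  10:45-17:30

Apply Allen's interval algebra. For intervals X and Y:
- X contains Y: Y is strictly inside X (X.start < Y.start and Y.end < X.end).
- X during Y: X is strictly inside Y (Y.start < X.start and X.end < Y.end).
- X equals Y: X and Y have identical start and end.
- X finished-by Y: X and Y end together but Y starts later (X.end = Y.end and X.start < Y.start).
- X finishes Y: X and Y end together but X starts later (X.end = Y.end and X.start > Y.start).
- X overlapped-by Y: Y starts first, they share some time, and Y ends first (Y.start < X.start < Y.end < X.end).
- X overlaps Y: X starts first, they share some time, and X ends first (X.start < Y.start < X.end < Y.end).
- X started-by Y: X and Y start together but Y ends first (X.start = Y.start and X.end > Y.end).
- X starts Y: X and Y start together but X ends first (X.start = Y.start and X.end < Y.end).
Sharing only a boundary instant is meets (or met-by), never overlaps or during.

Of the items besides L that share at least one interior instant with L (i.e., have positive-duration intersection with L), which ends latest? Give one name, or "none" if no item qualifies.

P

Target L = [14:30, 15:50].
B [12:25, 14:20] → before → excluded.
C [21:20, 22:40] → after → excluded.
F [10:10, 16:20] → contains → candidate.
G [08:05, 15:35] → overlaps → candidate.
H [10:45, 17:30] → contains → candidate.
J [10:20, 12:40] → before → excluded.
P [12:00, 18:00] → contains → candidate.
Q [10:10, 11:50] → before → excluded.
U [06:10, 10:10] → before → excluded.
V [22:00, 22:40] → after → excluded.
W [11:20, 16:35] → contains → candidate.
Among candidates, latest end is 18:00 → P.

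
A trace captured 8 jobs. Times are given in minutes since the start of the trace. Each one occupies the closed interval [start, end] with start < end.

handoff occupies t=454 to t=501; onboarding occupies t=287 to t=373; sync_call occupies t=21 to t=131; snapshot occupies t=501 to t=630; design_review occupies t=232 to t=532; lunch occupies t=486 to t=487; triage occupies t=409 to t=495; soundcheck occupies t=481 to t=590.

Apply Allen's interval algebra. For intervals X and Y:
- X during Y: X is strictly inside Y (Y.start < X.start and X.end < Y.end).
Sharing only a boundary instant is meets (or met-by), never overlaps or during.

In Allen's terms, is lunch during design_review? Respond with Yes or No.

lunch = [t=486, t=487], design_review = [t=232, t=532].
Actual relation of lunch to design_review: during.
Asked whether 'during' holds → Yes.

Yes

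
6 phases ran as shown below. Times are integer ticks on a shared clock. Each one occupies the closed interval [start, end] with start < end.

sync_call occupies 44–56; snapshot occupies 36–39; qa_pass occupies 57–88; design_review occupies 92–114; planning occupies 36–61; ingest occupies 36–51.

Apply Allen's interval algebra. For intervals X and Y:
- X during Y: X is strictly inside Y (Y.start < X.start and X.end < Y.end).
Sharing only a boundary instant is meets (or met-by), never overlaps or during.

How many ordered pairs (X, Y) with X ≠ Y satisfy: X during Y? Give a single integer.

Checking all 30 ordered pairs for relation 'during'; matching pairs in alphabetical order:
(sync_call, planning): sync_call during planning ✓
Count: 1.

1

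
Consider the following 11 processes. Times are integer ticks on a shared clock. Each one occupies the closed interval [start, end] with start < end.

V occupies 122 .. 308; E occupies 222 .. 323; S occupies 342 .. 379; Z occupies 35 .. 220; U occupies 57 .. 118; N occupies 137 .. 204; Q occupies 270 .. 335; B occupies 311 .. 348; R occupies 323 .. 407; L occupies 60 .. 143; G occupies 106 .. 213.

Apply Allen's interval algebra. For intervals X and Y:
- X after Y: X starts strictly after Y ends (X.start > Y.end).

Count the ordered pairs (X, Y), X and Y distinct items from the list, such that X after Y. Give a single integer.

Checking all 110 ordered pairs for relation 'after'; matching pairs in alphabetical order:
(B, G): B after G ✓
(B, L): B after L ✓
(B, N): B after N ✓
(B, U): B after U ✓
(B, V): B after V ✓
(B, Z): B after Z ✓
(E, G): E after G ✓
(E, L): E after L ✓
(E, N): E after N ✓
(E, U): E after U ✓
(E, Z): E after Z ✓
(N, U): N after U ✓
(Q, G): Q after G ✓
(Q, L): Q after L ✓
(Q, N): Q after N ✓
(Q, U): Q after U ✓
(Q, Z): Q after Z ✓
(R, G): R after G ✓
(R, L): R after L ✓
(R, N): R after N ✓
(R, U): R after U ✓
(R, V): R after V ✓
(R, Z): R after Z ✓
(S, E): S after E ✓
... plus 8 further pairs not listed.
Count: 32.

32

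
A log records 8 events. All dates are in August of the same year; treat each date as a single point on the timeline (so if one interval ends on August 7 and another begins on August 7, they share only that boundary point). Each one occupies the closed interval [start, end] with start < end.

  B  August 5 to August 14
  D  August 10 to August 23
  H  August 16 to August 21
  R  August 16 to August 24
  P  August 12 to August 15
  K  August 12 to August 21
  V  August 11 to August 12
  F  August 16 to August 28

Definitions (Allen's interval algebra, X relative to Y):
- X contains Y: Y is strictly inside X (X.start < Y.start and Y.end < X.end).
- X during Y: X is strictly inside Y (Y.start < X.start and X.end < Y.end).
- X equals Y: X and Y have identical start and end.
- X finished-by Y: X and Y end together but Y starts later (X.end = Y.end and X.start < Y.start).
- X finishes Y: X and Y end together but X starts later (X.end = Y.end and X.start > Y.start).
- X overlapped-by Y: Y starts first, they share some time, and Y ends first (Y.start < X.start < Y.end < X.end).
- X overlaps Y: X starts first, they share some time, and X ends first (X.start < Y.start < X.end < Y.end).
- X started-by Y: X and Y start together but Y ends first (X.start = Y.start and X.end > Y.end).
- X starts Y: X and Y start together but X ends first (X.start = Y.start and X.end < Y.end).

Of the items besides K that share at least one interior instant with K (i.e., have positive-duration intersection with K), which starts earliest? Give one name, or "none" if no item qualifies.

Target K = [August 12, August 21].
B [August 5, August 14] → overlaps → candidate.
D [August 10, August 23] → contains → candidate.
F [August 16, August 28] → overlapped-by → candidate.
H [August 16, August 21] → finishes → candidate.
P [August 12, August 15] → starts → candidate.
R [August 16, August 24] → overlapped-by → candidate.
V [August 11, August 12] → meets → excluded.
Among candidates, earliest start is August 5 → B.

B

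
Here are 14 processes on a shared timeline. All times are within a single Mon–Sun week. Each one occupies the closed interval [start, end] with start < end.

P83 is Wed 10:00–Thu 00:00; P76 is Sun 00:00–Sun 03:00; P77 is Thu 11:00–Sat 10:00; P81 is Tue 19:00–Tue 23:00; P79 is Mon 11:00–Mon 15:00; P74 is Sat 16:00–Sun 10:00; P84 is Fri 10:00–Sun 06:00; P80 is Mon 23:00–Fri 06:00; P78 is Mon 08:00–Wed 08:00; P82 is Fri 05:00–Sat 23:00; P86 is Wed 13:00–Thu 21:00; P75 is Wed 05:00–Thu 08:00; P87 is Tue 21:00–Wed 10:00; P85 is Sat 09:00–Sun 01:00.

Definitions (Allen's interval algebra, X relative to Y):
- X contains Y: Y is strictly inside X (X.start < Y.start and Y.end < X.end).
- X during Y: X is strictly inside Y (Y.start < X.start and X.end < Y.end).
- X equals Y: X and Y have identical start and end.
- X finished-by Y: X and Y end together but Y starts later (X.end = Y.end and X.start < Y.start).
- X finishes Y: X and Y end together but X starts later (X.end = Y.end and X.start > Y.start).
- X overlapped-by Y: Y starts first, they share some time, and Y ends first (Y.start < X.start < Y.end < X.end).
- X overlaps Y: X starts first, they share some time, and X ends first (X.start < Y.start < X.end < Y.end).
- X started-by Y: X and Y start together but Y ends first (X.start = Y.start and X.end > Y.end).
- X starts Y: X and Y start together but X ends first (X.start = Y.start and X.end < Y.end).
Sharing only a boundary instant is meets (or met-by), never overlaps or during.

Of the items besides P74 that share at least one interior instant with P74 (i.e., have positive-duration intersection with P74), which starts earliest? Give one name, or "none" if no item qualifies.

Target P74 = [Sat 16:00, Sun 10:00].
P75 [Wed 05:00, Thu 08:00] → before → excluded.
P76 [Sun 00:00, Sun 03:00] → during → candidate.
P77 [Thu 11:00, Sat 10:00] → before → excluded.
P78 [Mon 08:00, Wed 08:00] → before → excluded.
P79 [Mon 11:00, Mon 15:00] → before → excluded.
P80 [Mon 23:00, Fri 06:00] → before → excluded.
P81 [Tue 19:00, Tue 23:00] → before → excluded.
P82 [Fri 05:00, Sat 23:00] → overlaps → candidate.
P83 [Wed 10:00, Thu 00:00] → before → excluded.
P84 [Fri 10:00, Sun 06:00] → overlaps → candidate.
P85 [Sat 09:00, Sun 01:00] → overlaps → candidate.
P86 [Wed 13:00, Thu 21:00] → before → excluded.
P87 [Tue 21:00, Wed 10:00] → before → excluded.
Among candidates, earliest start is Fri 05:00 → P82.

P82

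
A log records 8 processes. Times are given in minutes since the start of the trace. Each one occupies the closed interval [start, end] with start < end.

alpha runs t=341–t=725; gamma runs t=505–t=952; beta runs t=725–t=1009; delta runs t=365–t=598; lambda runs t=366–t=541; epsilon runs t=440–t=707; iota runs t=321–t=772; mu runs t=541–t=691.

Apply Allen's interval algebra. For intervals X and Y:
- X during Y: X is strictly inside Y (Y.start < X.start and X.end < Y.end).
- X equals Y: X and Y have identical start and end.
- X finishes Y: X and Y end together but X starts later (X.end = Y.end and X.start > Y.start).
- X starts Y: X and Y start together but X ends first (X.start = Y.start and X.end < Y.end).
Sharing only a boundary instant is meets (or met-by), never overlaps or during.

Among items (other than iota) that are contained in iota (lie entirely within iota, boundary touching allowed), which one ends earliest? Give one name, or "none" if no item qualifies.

Target iota = [t=321, t=772].
alpha [t=341, t=725] → during → candidate.
beta [t=725, t=1009] → overlapped-by → excluded.
delta [t=365, t=598] → during → candidate.
epsilon [t=440, t=707] → during → candidate.
gamma [t=505, t=952] → overlapped-by → excluded.
lambda [t=366, t=541] → during → candidate.
mu [t=541, t=691] → during → candidate.
Among candidates, earliest end is t=541 → lambda.

lambda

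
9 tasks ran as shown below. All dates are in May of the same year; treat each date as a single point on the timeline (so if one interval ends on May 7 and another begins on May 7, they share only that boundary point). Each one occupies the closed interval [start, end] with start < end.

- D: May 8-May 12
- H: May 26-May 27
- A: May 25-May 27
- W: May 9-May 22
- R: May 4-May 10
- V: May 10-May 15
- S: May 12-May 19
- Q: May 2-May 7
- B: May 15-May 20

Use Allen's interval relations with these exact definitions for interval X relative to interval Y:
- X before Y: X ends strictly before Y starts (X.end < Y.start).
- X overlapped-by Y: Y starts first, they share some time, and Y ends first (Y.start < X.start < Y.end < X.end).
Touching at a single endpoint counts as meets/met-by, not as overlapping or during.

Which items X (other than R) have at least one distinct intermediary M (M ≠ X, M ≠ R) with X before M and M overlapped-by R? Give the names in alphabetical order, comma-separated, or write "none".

Q

Target R = [May 4, May 10].
Intermediaries M with M overlapped-by R: D, W.
Via D — items with X before D: Q.
Via W — items with X before W: Q.
Union: Q.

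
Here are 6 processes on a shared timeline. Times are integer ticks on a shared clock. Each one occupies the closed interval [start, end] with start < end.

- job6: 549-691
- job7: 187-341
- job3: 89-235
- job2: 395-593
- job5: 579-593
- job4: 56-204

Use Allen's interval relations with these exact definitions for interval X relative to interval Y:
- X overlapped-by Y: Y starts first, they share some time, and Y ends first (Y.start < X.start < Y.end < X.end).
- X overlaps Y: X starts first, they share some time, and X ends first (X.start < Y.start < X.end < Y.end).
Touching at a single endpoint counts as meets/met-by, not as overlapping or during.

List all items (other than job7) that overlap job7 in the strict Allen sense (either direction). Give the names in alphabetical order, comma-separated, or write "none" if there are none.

Target job7 = [187, 341].
job2 [395, 593] → after → no.
job3 [89, 235] → overlaps → yes.
job4 [56, 204] → overlaps → yes.
job5 [579, 593] → after → no.
job6 [549, 691] → after → no.
Result: job3, job4.

job3, job4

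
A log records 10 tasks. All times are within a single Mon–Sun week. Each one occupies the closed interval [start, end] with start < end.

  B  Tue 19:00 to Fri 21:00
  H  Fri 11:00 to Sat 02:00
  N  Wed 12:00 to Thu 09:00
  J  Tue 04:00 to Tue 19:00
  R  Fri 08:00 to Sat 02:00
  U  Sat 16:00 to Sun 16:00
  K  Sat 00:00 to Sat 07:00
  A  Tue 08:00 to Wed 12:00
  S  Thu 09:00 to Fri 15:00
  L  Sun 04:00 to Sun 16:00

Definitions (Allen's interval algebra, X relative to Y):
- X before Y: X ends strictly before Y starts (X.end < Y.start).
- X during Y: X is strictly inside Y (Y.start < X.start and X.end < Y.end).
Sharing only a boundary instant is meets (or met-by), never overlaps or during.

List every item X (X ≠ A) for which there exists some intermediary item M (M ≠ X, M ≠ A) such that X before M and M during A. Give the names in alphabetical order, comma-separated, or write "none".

Target A = [Tue 08:00, Wed 12:00].
Intermediaries M with M during A: none.
Union: none.

none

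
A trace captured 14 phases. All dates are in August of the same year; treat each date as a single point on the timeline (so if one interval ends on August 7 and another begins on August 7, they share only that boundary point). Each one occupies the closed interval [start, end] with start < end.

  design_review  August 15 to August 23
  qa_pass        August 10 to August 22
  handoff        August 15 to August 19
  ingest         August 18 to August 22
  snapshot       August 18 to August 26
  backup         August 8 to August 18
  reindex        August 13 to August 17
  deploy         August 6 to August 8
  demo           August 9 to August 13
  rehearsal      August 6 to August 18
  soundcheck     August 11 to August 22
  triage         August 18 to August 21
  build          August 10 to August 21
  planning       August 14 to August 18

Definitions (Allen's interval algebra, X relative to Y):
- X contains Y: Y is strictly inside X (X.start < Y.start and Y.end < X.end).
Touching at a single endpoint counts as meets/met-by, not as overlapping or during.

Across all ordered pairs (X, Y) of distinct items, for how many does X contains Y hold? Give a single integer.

Checking all 182 ordered pairs for relation 'contains'; matching pairs in alphabetical order:
(backup, demo): backup contains demo ✓
(backup, reindex): backup contains reindex ✓
(build, handoff): build contains handoff ✓
(build, planning): build contains planning ✓
(build, reindex): build contains reindex ✓
(design_review, ingest): design_review contains ingest ✓
(design_review, triage): design_review contains triage ✓
(qa_pass, handoff): qa_pass contains handoff ✓
(qa_pass, planning): qa_pass contains planning ✓
(qa_pass, reindex): qa_pass contains reindex ✓
(qa_pass, triage): qa_pass contains triage ✓
(rehearsal, demo): rehearsal contains demo ✓
(rehearsal, reindex): rehearsal contains reindex ✓
(soundcheck, handoff): soundcheck contains handoff ✓
(soundcheck, planning): soundcheck contains planning ✓
(soundcheck, reindex): soundcheck contains reindex ✓
(soundcheck, triage): soundcheck contains triage ✓
Count: 17.

17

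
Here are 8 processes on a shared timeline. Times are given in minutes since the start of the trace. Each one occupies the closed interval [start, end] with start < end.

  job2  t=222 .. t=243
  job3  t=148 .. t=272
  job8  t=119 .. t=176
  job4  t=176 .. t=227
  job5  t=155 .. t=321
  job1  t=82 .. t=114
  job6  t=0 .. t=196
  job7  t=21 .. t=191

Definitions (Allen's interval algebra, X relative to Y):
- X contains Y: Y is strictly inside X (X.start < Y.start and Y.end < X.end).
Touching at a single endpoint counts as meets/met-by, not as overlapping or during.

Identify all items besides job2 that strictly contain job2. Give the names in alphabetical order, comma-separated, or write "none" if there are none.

job3, job5

Target job2 = [t=222, t=243].
job1 [t=82, t=114] → before → no.
job3 [t=148, t=272] → contains → yes.
job4 [t=176, t=227] → overlaps → no.
job5 [t=155, t=321] → contains → yes.
job6 [t=0, t=196] → before → no.
job7 [t=21, t=191] → before → no.
job8 [t=119, t=176] → before → no.
Result: job3, job5.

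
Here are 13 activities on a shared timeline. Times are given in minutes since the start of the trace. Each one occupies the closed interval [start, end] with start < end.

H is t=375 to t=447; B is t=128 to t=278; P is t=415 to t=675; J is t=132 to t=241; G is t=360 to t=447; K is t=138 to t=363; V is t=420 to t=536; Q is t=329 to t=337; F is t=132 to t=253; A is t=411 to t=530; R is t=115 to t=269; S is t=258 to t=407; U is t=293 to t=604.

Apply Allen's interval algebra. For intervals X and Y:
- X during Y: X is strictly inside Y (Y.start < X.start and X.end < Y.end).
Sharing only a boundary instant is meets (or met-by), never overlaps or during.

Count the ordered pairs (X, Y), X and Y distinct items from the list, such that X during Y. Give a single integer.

Checking all 156 ordered pairs for relation 'during'; matching pairs in alphabetical order:
(A, U): A during U ✓
(F, B): F during B ✓
(F, R): F during R ✓
(G, U): G during U ✓
(H, U): H during U ✓
(J, B): J during B ✓
(J, R): J during R ✓
(Q, K): Q during K ✓
(Q, S): Q during S ✓
(Q, U): Q during U ✓
(V, P): V during P ✓
(V, U): V during U ✓
Count: 12.

12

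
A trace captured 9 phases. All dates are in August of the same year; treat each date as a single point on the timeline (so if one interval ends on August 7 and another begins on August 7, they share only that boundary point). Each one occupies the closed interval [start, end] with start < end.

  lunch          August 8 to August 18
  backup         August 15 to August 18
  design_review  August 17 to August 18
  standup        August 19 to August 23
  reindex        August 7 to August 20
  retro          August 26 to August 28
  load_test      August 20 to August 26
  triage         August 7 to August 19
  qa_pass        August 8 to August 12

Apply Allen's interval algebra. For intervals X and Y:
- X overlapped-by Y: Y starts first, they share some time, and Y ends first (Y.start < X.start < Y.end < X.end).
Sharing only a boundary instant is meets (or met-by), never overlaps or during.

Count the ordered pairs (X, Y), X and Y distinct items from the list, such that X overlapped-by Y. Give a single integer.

2

Checking all 72 ordered pairs for relation 'overlapped-by'; matching pairs in alphabetical order:
(load_test, standup): load_test overlapped-by standup ✓
(standup, reindex): standup overlapped-by reindex ✓
Count: 2.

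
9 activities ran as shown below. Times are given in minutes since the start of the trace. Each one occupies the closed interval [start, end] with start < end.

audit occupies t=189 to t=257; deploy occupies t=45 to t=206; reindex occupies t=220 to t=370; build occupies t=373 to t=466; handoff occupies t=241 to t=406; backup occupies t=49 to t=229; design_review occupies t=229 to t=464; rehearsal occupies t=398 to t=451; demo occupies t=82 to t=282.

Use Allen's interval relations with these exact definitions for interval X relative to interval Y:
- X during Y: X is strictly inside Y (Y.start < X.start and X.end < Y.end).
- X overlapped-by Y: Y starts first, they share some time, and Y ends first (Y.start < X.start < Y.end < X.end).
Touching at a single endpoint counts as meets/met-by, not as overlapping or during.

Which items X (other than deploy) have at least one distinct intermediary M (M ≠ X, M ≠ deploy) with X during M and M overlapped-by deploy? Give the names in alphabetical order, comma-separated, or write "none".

audit

Target deploy = [t=45, t=206].
Intermediaries M with M overlapped-by deploy: audit, backup, demo.
Via audit — items with X during audit: none.
Via backup — items with X during backup: none.
Via demo — items with X during demo: audit.
Union: audit.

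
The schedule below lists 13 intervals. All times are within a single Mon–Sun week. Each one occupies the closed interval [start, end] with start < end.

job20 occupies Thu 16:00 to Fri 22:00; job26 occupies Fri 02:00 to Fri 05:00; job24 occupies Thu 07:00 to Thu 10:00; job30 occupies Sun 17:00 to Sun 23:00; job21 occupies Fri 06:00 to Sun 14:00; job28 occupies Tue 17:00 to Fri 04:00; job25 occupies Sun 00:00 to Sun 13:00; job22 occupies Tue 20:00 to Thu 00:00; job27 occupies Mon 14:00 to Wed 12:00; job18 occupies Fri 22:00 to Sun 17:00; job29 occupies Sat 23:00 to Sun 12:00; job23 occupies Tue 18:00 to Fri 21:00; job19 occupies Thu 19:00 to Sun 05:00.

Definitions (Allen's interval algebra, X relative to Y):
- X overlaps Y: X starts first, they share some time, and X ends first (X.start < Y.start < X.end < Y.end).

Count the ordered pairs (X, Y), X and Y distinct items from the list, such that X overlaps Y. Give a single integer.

18

Checking all 156 ordered pairs for relation 'overlaps'; matching pairs in alphabetical order:
(job19, job18): job19 overlaps job18 ✓
(job19, job21): job19 overlaps job21 ✓
(job19, job25): job19 overlaps job25 ✓
(job19, job29): job19 overlaps job29 ✓
(job20, job19): job20 overlaps job19 ✓
(job20, job21): job20 overlaps job21 ✓
(job21, job18): job21 overlaps job18 ✓
(job23, job19): job23 overlaps job19 ✓
(job23, job20): job23 overlaps job20 ✓
(job23, job21): job23 overlaps job21 ✓
(job27, job22): job27 overlaps job22 ✓
(job27, job23): job27 overlaps job23 ✓
(job27, job28): job27 overlaps job28 ✓
(job28, job19): job28 overlaps job19 ✓
(job28, job20): job28 overlaps job20 ✓
(job28, job23): job28 overlaps job23 ✓
(job28, job26): job28 overlaps job26 ✓
(job29, job25): job29 overlaps job25 ✓
Count: 18.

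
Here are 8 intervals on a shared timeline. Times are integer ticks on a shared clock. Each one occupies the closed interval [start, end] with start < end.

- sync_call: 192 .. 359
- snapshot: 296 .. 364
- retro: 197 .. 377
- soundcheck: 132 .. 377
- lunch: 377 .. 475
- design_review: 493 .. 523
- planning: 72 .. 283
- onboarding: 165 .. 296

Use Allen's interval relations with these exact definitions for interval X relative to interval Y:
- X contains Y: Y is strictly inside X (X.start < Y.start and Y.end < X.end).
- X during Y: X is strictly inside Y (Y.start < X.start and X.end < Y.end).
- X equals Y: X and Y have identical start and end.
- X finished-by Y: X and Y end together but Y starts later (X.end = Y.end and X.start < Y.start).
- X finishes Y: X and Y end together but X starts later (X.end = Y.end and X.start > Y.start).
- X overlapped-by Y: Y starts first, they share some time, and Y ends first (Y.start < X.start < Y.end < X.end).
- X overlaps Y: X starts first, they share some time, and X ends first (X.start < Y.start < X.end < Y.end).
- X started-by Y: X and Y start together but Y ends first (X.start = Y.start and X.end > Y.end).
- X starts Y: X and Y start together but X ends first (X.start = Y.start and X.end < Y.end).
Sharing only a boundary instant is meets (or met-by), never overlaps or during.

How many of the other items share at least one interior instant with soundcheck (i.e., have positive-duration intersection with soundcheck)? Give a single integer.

5

Target soundcheck = [132, 377].
design_review [493, 523] → after → no.
lunch [377, 475] → met-by → no.
onboarding [165, 296] → during → counts.
planning [72, 283] → overlaps → counts.
retro [197, 377] → finishes → counts.
snapshot [296, 364] → during → counts.
sync_call [192, 359] → during → counts.
Total: 5.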